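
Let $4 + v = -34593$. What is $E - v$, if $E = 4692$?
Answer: $39289$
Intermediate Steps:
$v = -34597$ ($v = -4 - 34593 = -34597$)
$E - v = 4692 - -34597 = 4692 + 34597 = 39289$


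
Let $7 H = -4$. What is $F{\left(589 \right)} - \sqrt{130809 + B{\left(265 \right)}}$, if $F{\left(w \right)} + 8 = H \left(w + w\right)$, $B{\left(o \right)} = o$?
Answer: $- \frac{4768}{7} - \sqrt{131074} \approx -1043.2$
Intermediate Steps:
$H = - \frac{4}{7}$ ($H = \frac{1}{7} \left(-4\right) = - \frac{4}{7} \approx -0.57143$)
$F{\left(w \right)} = -8 - \frac{8 w}{7}$ ($F{\left(w \right)} = -8 - \frac{4 \left(w + w\right)}{7} = -8 - \frac{4 \cdot 2 w}{7} = -8 - \frac{8 w}{7}$)
$F{\left(589 \right)} - \sqrt{130809 + B{\left(265 \right)}} = \left(-8 - \frac{4712}{7}\right) - \sqrt{130809 + 265} = \left(-8 - \frac{4712}{7}\right) - \sqrt{131074} = - \frac{4768}{7} - \sqrt{131074}$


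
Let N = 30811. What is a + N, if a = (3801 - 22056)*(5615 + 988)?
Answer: -120506954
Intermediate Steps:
a = -120537765 (a = -18255*6603 = -120537765)
a + N = -120537765 + 30811 = -120506954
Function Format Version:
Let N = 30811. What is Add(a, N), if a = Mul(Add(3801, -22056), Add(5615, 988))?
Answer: -120506954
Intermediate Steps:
a = -120537765 (a = Mul(-18255, 6603) = -120537765)
Add(a, N) = Add(-120537765, 30811) = -120506954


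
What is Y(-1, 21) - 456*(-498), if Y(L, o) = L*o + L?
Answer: 227066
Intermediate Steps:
Y(L, o) = L + L*o
Y(-1, 21) - 456*(-498) = -(1 + 21) - 456*(-498) = -1*22 + 227088 = -22 + 227088 = 227066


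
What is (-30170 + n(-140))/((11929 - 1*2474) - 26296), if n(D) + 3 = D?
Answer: 30313/16841 ≈ 1.8000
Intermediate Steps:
n(D) = -3 + D
(-30170 + n(-140))/((11929 - 1*2474) - 26296) = (-30170 + (-3 - 140))/((11929 - 1*2474) - 26296) = (-30170 - 143)/((11929 - 2474) - 26296) = -30313/(9455 - 26296) = -30313/(-16841) = -30313*(-1/16841) = 30313/16841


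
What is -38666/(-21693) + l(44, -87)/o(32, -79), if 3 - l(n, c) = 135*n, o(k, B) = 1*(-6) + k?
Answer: -127786025/564018 ≈ -226.56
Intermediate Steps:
o(k, B) = -6 + k
l(n, c) = 3 - 135*n
-38666/(-21693) + l(44, -87)/o(32, -79) = -38666/(-21693) + (3 - 135*44)/(-6 + 32) = -38666*(-1/21693) + (3 - 5940)/26 = 38666/21693 - 5937*1/26 = 38666/21693 - 5937/26 = -127786025/564018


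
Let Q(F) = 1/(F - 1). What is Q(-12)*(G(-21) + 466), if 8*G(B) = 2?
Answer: -1865/52 ≈ -35.865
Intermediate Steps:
G(B) = 1/4 (G(B) = (1/8)*2 = 1/4)
Q(F) = 1/(-1 + F)
Q(-12)*(G(-21) + 466) = (1/4 + 466)/(-1 - 12) = (1865/4)/(-13) = -1/13*1865/4 = -1865/52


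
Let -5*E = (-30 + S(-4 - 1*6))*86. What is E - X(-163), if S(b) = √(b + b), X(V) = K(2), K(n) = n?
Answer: 514 - 172*I*√5/5 ≈ 514.0 - 76.921*I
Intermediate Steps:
X(V) = 2
S(b) = √2*√b (S(b) = √(2*b) = √2*√b)
E = 516 - 172*I*√5/5 (E = -(-30 + √2*√(-4 - 1*6))*86/5 = -(-30 + √2*√(-4 - 6))*86/5 = -(-30 + √2*√(-10))*86/5 = -(-30 + √2*(I*√10))*86/5 = -(-30 + 2*I*√5)*86/5 = -(-2580 + 172*I*√5)/5 = 516 - 172*I*√5/5 ≈ 516.0 - 76.921*I)
E - X(-163) = (516 - 172*I*√5/5) - 1*2 = (516 - 172*I*√5/5) - 2 = 514 - 172*I*√5/5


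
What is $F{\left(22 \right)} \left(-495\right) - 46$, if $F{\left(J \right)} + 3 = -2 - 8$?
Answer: $6389$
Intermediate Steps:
$F{\left(J \right)} = -13$ ($F{\left(J \right)} = -3 - 10 = -13$)
$F{\left(22 \right)} \left(-495\right) - 46 = \left(-13\right) \left(-495\right) - 46 = 6435 - 46 = 6389$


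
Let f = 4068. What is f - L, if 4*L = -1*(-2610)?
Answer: 6831/2 ≈ 3415.5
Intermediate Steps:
L = 1305/2 (L = (-1*(-2610))/4 = (¼)*2610 = 1305/2 ≈ 652.50)
f - L = 4068 - 1*1305/2 = 4068 - 1305/2 = 6831/2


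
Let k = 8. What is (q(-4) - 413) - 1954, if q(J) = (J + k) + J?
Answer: -2367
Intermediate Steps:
q(J) = 8 + 2*J (q(J) = (J + 8) + J = (8 + J) + J = 8 + 2*J)
(q(-4) - 413) - 1954 = ((8 + 2*(-4)) - 413) - 1954 = ((8 - 8) - 413) - 1954 = (0 - 413) - 1954 = -413 - 1954 = -2367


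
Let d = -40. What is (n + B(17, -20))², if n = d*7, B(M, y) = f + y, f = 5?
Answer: 87025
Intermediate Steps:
B(M, y) = 5 + y
n = -280 (n = -40*7 = -280)
(n + B(17, -20))² = (-280 + (5 - 20))² = (-280 - 15)² = (-295)² = 87025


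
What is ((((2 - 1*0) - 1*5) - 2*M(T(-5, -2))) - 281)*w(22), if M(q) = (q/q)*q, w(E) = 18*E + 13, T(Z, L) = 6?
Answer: -121064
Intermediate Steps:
w(E) = 13 + 18*E
M(q) = q (M(q) = 1*q = q)
((((2 - 1*0) - 1*5) - 2*M(T(-5, -2))) - 281)*w(22) = ((((2 - 1*0) - 1*5) - 2*6) - 281)*(13 + 18*22) = ((((2 + 0) - 5) - 12) - 281)*(13 + 396) = (((2 - 5) - 12) - 281)*409 = ((-3 - 12) - 281)*409 = (-15 - 281)*409 = -296*409 = -121064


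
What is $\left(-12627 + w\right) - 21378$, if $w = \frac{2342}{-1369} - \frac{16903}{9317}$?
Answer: $- \frac{433777817486}{12754973} \approx -34009.0$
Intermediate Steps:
$w = - \frac{44960621}{12754973}$ ($w = 2342 \left(- \frac{1}{1369}\right) - \frac{16903}{9317} = - \frac{2342}{1369} - \frac{16903}{9317} = - \frac{44960621}{12754973} \approx -3.5249$)
$\left(-12627 + w\right) - 21378 = \left(-12627 - \frac{44960621}{12754973}\right) - 21378 = - \frac{161102004692}{12754973} - 21378 = - \frac{433777817486}{12754973}$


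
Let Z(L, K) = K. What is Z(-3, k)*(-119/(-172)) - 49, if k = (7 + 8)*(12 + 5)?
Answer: 21917/172 ≈ 127.42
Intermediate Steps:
k = 255 (k = 15*17 = 255)
Z(-3, k)*(-119/(-172)) - 49 = 255*(-119/(-172)) - 49 = 255*(-119*(-1/172)) - 49 = 255*(119/172) - 49 = 30345/172 - 49 = 21917/172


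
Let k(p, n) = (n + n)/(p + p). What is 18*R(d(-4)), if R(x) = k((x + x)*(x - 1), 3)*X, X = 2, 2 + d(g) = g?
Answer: 9/7 ≈ 1.2857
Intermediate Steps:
d(g) = -2 + g
k(p, n) = n/p (k(p, n) = (2*n)/((2*p)) = (2*n)*(1/(2*p)) = n/p)
R(x) = 3/(x*(-1 + x)) (R(x) = (3/(((x + x)*(x - 1))))*2 = (3/(((2*x)*(-1 + x))))*2 = (3/((2*x*(-1 + x))))*2 = (3*(1/(2*x*(-1 + x))))*2 = (3/(2*x*(-1 + x)))*2 = 3/(x*(-1 + x)))
18*R(d(-4)) = 18*(3/((-2 - 4)*(-1 + (-2 - 4)))) = 18*(3/(-6*(-1 - 6))) = 18*(3*(-⅙)/(-7)) = 18*(3*(-⅙)*(-⅐)) = 18*(1/14) = 9/7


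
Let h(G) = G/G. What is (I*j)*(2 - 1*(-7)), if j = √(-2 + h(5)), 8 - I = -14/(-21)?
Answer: 66*I ≈ 66.0*I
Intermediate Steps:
h(G) = 1
I = 22/3 (I = 8 - (-14)/(-21) = 8 - (-14)*(-1)/21 = 8 - 1*⅔ = 8 - ⅔ = 22/3 ≈ 7.3333)
j = I (j = √(-2 + 1) = √(-1) = I ≈ 1.0*I)
(I*j)*(2 - 1*(-7)) = (22*I/3)*(2 - 1*(-7)) = (22*I/3)*(2 + 7) = (22*I/3)*9 = 66*I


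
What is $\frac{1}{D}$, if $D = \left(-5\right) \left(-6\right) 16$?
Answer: $\frac{1}{480} \approx 0.0020833$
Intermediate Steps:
$D = 480$ ($D = 30 \cdot 16 = 480$)
$\frac{1}{D} = \frac{1}{480}$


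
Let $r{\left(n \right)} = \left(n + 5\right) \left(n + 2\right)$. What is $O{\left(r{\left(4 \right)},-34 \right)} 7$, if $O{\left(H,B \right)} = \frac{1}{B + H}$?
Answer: $\frac{7}{20} \approx 0.35$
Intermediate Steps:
$r{\left(n \right)} = \left(2 + n\right) \left(5 + n\right)$ ($r{\left(n \right)} = \left(5 + n\right) \left(2 + n\right) = \left(2 + n\right) \left(5 + n\right)$)
$O{\left(r{\left(4 \right)},-34 \right)} 7 = \frac{1}{-34 + \left(10 + 4^{2} + 7 \cdot 4\right)} 7 = \frac{1}{-34 + \left(10 + 16 + 28\right)} 7 = \frac{1}{-34 + 54} \cdot 7 = \frac{1}{20} \cdot 7 = \frac{7}{20}$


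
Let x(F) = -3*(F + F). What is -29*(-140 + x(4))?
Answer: 4756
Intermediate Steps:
x(F) = -6*F
-29*(-140 + x(4)) = -29*(-140 - 6*4) = -29*(-140 - 24) = -29*(-164) = 4756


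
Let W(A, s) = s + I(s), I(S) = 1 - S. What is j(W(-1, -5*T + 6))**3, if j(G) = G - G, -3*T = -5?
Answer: 0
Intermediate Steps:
T = 5/3 (T = -1/3*(-5) = 5/3 ≈ 1.6667)
W(A, s) = 1 (W(A, s) = s + (1 - s) = 1)
j(G) = 0
j(W(-1, -5*T + 6))**3 = 0**3 = 0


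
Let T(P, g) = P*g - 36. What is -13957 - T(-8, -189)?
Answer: -15433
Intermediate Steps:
T(P, g) = -36 + P*g
-13957 - T(-8, -189) = -13957 - (-36 - 8*(-189)) = -13957 - (-36 + 1512) = -13957 - 1*1476 = -13957 - 1476 = -15433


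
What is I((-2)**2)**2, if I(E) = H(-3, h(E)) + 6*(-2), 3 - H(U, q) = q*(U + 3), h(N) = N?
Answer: 81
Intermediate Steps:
H(U, q) = 3 - q*(3 + U) (H(U, q) = 3 - q*(U + 3) = 3 - q*(3 + U))
I(E) = -9 (I(E) = (3 - 3*E - 1*(-3)*E) + 6*(-2) = (3 - 3*E + 3*E) - 12 = 3 - 12 = -9)
I((-2)**2)**2 = (-9)**2 = 81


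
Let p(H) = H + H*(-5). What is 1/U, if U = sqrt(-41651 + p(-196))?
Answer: -I*sqrt(40867)/40867 ≈ -0.0049467*I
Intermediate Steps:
p(H) = -4*H (p(H) = H - 5*H = -4*H)
U = I*sqrt(40867) (U = sqrt(-41651 - 4*(-196)) = sqrt(-41651 + 784) = sqrt(-40867) = I*sqrt(40867) ≈ 202.16*I)
1/U = 1/(I*sqrt(40867)) = -I*sqrt(40867)/40867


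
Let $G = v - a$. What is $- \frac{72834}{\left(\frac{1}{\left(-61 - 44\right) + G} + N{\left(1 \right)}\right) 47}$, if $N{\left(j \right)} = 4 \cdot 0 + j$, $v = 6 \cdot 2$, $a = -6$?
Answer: $- \frac{3168279}{2021} \approx -1567.7$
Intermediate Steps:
$v = 12$
$N{\left(j \right)} = j$ ($N{\left(j \right)} = 0 + j = j$)
$G = 18$ ($G = 12 - -6 = 12 + 6 = 18$)
$- \frac{72834}{\left(\frac{1}{\left(-61 - 44\right) + G} + N{\left(1 \right)}\right) 47} = - \frac{72834}{\left(\frac{1}{\left(-61 - 44\right) + 18} + 1\right) 47} = - \frac{72834}{\left(\frac{1}{-105 + 18} + 1\right) 47} = - \frac{72834}{\left(\frac{1}{-87} + 1\right) 47} = - \frac{72834}{\left(- \frac{1}{87} + 1\right) 47} = - \frac{72834}{\frac{86}{87} \cdot 47} = - \frac{72834}{\frac{4042}{87}} = \left(-72834\right) \frac{87}{4042} = - \frac{3168279}{2021}$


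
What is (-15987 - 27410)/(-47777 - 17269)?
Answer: 43397/65046 ≈ 0.66717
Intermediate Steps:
(-15987 - 27410)/(-47777 - 17269) = -43397/(-65046) = -43397*(-1/65046) = 43397/65046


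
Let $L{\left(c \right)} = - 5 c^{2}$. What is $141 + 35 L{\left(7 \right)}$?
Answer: $-8434$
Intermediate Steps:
$141 + 35 L{\left(7 \right)} = 141 + 35 \left(- 5 \cdot 7^{2}\right) = 141 + 35 \left(\left(-5\right) 49\right) = 141 + 35 \left(-245\right) = 141 - 8575 = -8434$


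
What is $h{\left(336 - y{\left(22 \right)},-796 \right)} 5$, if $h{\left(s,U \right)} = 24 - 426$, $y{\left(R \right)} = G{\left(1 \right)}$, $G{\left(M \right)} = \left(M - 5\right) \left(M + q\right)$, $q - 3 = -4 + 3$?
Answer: $-2010$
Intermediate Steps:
$q = 2$ ($q = 3 + \left(-4 + 3\right) = 3 - 1 = 2$)
$G{\left(M \right)} = \left(-5 + M\right) \left(2 + M\right)$ ($G{\left(M \right)} = \left(M - 5\right) \left(M + 2\right) = \left(-5 + M\right) \left(2 + M\right)$)
$y{\left(R \right)} = -12$ ($y{\left(R \right)} = -10 + 1^{2} - 3 = -10 + 1 - 3 = -12$)
$h{\left(s,U \right)} = -402$
$h{\left(336 - y{\left(22 \right)},-796 \right)} 5 = \left(-402\right) 5 = -2010$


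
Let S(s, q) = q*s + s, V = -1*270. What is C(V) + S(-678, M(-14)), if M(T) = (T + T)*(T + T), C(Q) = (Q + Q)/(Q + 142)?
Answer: -17031225/32 ≈ -5.3223e+5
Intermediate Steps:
V = -270
C(Q) = 2*Q/(142 + Q) (C(Q) = (2*Q)/(142 + Q) = 2*Q/(142 + Q))
M(T) = 4*T² (M(T) = (2*T)*(2*T) = 4*T²)
S(s, q) = s + q*s
C(V) + S(-678, M(-14)) = 2*(-270)/(142 - 270) - 678*(1 + 4*(-14)²) = 2*(-270)/(-128) - 678*(1 + 4*196) = 2*(-270)*(-1/128) - 678*(1 + 784) = 135/32 - 678*785 = 135/32 - 532230 = -17031225/32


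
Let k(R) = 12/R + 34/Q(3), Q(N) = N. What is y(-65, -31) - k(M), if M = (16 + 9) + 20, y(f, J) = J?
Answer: -213/5 ≈ -42.600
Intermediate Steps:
M = 45 (M = 25 + 20 = 45)
k(R) = 34/3 + 12/R (k(R) = 12/R + 34/3 = 34/3 + 12/R)
y(-65, -31) - k(M) = -31 - (34/3 + 12/45) = -31 - (34/3 + 12*(1/45)) = -31 - (34/3 + 4/15) = -31 - 1*58/5 = -31 - 58/5 = -213/5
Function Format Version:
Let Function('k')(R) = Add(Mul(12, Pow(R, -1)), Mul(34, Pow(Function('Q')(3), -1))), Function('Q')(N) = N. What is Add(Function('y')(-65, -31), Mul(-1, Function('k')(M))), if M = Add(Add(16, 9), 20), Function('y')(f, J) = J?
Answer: Rational(-213, 5) ≈ -42.600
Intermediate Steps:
M = 45 (M = Add(25, 20) = 45)
Function('k')(R) = Add(Rational(34, 3), Mul(12, Pow(R, -1))) (Function('k')(R) = Add(Mul(12, Pow(R, -1)), Mul(34, Pow(3, -1))) = Add(Mul(12, Pow(R, -1)), Mul(34, Rational(1, 3))) = Add(Mul(12, Pow(R, -1)), Rational(34, 3)) = Add(Rational(34, 3), Mul(12, Pow(R, -1))))
Add(Function('y')(-65, -31), Mul(-1, Function('k')(M))) = Add(-31, Mul(-1, Add(Rational(34, 3), Mul(12, Pow(45, -1))))) = Add(-31, Mul(-1, Add(Rational(34, 3), Mul(12, Rational(1, 45))))) = Add(-31, Mul(-1, Add(Rational(34, 3), Rational(4, 15)))) = Add(-31, Mul(-1, Rational(58, 5))) = Add(-31, Rational(-58, 5)) = Rational(-213, 5)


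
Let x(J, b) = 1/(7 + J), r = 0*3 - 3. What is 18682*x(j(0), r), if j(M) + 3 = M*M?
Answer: 9341/2 ≈ 4670.5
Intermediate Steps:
j(M) = -3 + M² (j(M) = -3 + M*M = -3 + M²)
r = -3 (r = 0 - 3 = -3)
18682*x(j(0), r) = 18682/(7 + (-3 + 0²)) = 18682/(7 + (-3 + 0)) = 18682/(7 - 3) = 18682/4 = 18682*(¼) = 9341/2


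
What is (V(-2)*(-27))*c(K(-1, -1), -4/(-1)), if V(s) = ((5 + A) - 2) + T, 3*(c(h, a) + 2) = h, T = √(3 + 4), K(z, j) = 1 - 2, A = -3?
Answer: 63*√7 ≈ 166.68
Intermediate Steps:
K(z, j) = -1
T = √7 ≈ 2.6458
c(h, a) = -2 + h/3
V(s) = √7 (V(s) = ((5 - 3) - 2) + √7 = (2 - 2) + √7 = 0 + √7 = √7)
(V(-2)*(-27))*c(K(-1, -1), -4/(-1)) = (√7*(-27))*(-2 + (⅓)*(-1)) = (-27*√7)*(-2 - ⅓) = -27*√7*(-7/3) = 63*√7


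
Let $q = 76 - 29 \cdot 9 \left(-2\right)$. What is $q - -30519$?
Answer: $31117$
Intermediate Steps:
$q = 598$ ($q = 76 - -522 = 76 + 522 = 598$)
$q - -30519 = 598 - -30519 = 598 + 30519 = 31117$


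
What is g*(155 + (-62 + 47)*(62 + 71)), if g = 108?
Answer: -198720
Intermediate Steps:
g*(155 + (-62 + 47)*(62 + 71)) = 108*(155 + (-62 + 47)*(62 + 71)) = 108*(155 - 15*133) = 108*(155 - 1995) = 108*(-1840) = -198720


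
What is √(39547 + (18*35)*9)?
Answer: √45217 ≈ 212.64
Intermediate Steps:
√(39547 + (18*35)*9) = √(39547 + 630*9) = √(39547 + 5670) = √45217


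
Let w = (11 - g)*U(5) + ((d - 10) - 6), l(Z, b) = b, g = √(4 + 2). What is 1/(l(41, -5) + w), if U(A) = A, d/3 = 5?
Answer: 49/2251 + 5*√6/2251 ≈ 0.027209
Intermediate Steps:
d = 15 (d = 3*5 = 15)
g = √6 ≈ 2.4495
w = 54 - 5*√6 (w = (11 - √6)*5 + ((15 - 10) - 6) = (55 - 5*√6) + (5 - 6) = (55 - 5*√6) - 1 = 54 - 5*√6 ≈ 41.753)
1/(l(41, -5) + w) = 1/(-5 + (54 - 5*√6)) = 1/(49 - 5*√6)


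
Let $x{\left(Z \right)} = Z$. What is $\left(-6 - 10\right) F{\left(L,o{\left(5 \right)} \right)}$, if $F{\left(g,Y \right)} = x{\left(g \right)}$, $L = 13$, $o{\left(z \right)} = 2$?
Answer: $-208$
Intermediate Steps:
$F{\left(g,Y \right)} = g$
$\left(-6 - 10\right) F{\left(L,o{\left(5 \right)} \right)} = \left(-6 - 10\right) 13 = \left(-16\right) 13 = -208$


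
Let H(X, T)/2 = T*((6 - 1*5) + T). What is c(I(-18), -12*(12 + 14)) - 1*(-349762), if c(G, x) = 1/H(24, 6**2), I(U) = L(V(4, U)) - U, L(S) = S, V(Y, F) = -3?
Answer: 931765969/2664 ≈ 3.4976e+5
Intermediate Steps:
I(U) = -3 - U
H(X, T) = 2*T*(1 + T) (H(X, T) = 2*(T*((6 - 1*5) + T)) = 2*(T*((6 - 5) + T)) = 2*(T*(1 + T)) = 2*T*(1 + T))
c(G, x) = 1/2664 (c(G, x) = 1/(2*6**2*(1 + 6**2)) = 1/(2*36*(1 + 36)) = 1/(2*36*37) = 1/2664)
c(I(-18), -12*(12 + 14)) - 1*(-349762) = 1/2664 - 1*(-349762) = 1/2664 + 349762 = 931765969/2664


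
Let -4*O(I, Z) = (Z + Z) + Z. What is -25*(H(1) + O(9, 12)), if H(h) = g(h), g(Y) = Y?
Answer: 200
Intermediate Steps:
O(I, Z) = -3*Z/4 (O(I, Z) = -((Z + Z) + Z)/4 = -(2*Z + Z)/4 = -3*Z/4)
H(h) = h
-25*(H(1) + O(9, 12)) = -25*(1 - ¾*12) = -25*(1 - 9) = -25*(-8) = 200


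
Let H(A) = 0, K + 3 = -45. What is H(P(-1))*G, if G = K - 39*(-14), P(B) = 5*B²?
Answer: 0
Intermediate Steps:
K = -48 (K = -3 - 45 = -48)
G = 498 (G = -48 - 39*(-14) = -48 + 546 = 498)
H(P(-1))*G = 0*498 = 0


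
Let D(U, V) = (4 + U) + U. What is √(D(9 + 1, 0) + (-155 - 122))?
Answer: I*√253 ≈ 15.906*I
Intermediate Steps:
D(U, V) = 4 + 2*U
√(D(9 + 1, 0) + (-155 - 122)) = √((4 + 2*(9 + 1)) + (-155 - 122)) = √((4 + 2*10) - 277) = √((4 + 20) - 277) = √(24 - 277) = √(-253) = I*√253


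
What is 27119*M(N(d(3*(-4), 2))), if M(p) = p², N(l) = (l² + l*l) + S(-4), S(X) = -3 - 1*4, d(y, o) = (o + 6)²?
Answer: 1816816387775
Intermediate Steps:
d(y, o) = (6 + o)²
S(X) = -7 (S(X) = -3 - 4 = -7)
N(l) = -7 + 2*l² (N(l) = (l² + l*l) - 7 = (l² + l²) - 7 = 2*l² - 7 = -7 + 2*l²)
27119*M(N(d(3*(-4), 2))) = 27119*(-7 + 2*((6 + 2)²)²)² = 27119*(-7 + 2*(8²)²)² = 27119*(-7 + 2*64²)² = 27119*(-7 + 2*4096)² = 27119*(-7 + 8192)² = 27119*8185² = 27119*66994225 = 1816816387775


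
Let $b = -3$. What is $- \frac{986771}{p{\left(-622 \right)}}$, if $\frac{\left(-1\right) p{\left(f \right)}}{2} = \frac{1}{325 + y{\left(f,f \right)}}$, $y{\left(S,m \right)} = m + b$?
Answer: $-148015650$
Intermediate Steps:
$y{\left(S,m \right)} = -3 + m$ ($y{\left(S,m \right)} = m - 3 = -3 + m$)
$p{\left(f \right)} = - \frac{2}{322 + f}$ ($p{\left(f \right)} = - \frac{2}{325 + \left(-3 + f\right)} = - \frac{2}{322 + f}$)
$- \frac{986771}{p{\left(-622 \right)}} = - \frac{986771}{\left(-2\right) \frac{1}{322 - 622}} = - \frac{986771}{\left(-2\right) \frac{1}{-300}} = - \frac{986771}{\left(-2\right) \left(- \frac{1}{300}\right)} = - 986771 \frac{1}{\frac{1}{150}} = \left(-986771\right) 150 = -148015650$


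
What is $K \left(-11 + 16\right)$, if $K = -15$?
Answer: $-75$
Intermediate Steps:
$K \left(-11 + 16\right) = - 15 \left(-11 + 16\right) = \left(-15\right) 5 = -75$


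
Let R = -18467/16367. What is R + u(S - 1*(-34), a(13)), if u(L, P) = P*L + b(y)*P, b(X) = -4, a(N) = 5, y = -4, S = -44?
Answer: -1164157/16367 ≈ -71.128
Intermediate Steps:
R = -18467/16367 (R = -18467*1/16367 = -18467/16367 ≈ -1.1283)
u(L, P) = -4*P + L*P (u(L, P) = P*L - 4*P = L*P - 4*P = -4*P + L*P)
R + u(S - 1*(-34), a(13)) = -18467/16367 + 5*(-4 + (-44 - 1*(-34))) = -18467/16367 + 5*(-4 + (-44 + 34)) = -18467/16367 + 5*(-4 - 10) = -18467/16367 + 5*(-14) = -18467/16367 - 70 = -1164157/16367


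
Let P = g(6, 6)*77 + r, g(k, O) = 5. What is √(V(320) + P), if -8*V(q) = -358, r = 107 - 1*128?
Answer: √1635/2 ≈ 20.218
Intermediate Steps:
r = -21 (r = 107 - 128 = -21)
V(q) = 179/4 (V(q) = -⅛*(-358) = 179/4)
P = 364 (P = 5*77 - 21 = 385 - 21 = 364)
√(V(320) + P) = √(179/4 + 364) = √(1635/4) = √1635/2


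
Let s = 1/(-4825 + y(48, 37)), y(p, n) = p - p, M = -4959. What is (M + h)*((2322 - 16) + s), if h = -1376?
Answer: -14097210883/965 ≈ -1.4609e+7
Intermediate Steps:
y(p, n) = 0
s = -1/4825 (s = 1/(-4825 + 0) = 1/(-4825) = -1/4825 ≈ -0.00020725)
(M + h)*((2322 - 16) + s) = (-4959 - 1376)*((2322 - 16) - 1/4825) = -6335*(2306 - 1/4825) = -6335*11126449/4825 = -14097210883/965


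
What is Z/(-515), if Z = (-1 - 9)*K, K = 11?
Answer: 22/103 ≈ 0.21359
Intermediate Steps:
Z = -110 (Z = (-1 - 9)*11 = -10*11 = -110)
Z/(-515) = -110/(-515) = -110*(-1/515) = 22/103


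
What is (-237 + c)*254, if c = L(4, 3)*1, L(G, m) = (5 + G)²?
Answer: -39624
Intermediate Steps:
c = 81 (c = (5 + 4)²*1 = 9²*1 = 81*1 = 81)
(-237 + c)*254 = (-237 + 81)*254 = -156*254 = -39624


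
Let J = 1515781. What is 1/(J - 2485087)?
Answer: -1/969306 ≈ -1.0317e-6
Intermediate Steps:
1/(J - 2485087) = 1/(1515781 - 2485087) = 1/(-969306) = -1/969306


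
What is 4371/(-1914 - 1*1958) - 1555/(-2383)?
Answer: -4395133/9226976 ≈ -0.47634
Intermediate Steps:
4371/(-1914 - 1*1958) - 1555/(-2383) = 4371/(-1914 - 1958) - 1555*(-1/2383) = 4371/(-3872) + 1555/2383 = 4371*(-1/3872) + 1555/2383 = -4371/3872 + 1555/2383 = -4395133/9226976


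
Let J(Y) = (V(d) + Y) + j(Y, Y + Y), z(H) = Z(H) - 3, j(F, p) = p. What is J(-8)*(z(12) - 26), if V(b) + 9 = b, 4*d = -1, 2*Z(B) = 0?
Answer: 3857/4 ≈ 964.25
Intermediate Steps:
Z(B) = 0 (Z(B) = (½)*0 = 0)
d = -¼ (d = (¼)*(-1) = -¼ ≈ -0.25000)
V(b) = -9 + b
z(H) = -3 (z(H) = 0 - 3 = -3)
J(Y) = -37/4 + 3*Y (J(Y) = ((-9 - ¼) + Y) + (Y + Y) = (-37/4 + Y) + 2*Y = -37/4 + 3*Y)
J(-8)*(z(12) - 26) = (-37/4 + 3*(-8))*(-3 - 26) = (-37/4 - 24)*(-29) = -133/4*(-29) = 3857/4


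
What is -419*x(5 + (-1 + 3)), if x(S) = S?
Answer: -2933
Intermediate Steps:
-419*x(5 + (-1 + 3)) = -419*(5 + (-1 + 3)) = -419*(5 + 2) = -419*7 = -2933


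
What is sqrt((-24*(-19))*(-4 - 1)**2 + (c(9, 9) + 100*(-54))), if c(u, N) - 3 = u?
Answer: 6*sqrt(167) ≈ 77.537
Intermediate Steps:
c(u, N) = 3 + u
sqrt((-24*(-19))*(-4 - 1)**2 + (c(9, 9) + 100*(-54))) = sqrt((-24*(-19))*(-4 - 1)**2 + ((3 + 9) + 100*(-54))) = sqrt(456*(-5)**2 + (12 - 5400)) = sqrt(456*25 - 5388) = sqrt(11400 - 5388) = sqrt(6012) = 6*sqrt(167)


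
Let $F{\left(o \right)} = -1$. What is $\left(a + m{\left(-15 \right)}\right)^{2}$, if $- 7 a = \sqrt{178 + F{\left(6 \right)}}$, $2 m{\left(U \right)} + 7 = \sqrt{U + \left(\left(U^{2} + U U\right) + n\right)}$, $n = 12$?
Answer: $\frac{\left(49 - 7 \sqrt{447} + 2 \sqrt{177}\right)^{2}}{196} \approx 26.735$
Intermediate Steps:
$m{\left(U \right)} = - \frac{7}{2} + \frac{\sqrt{12 + U + 2 U^{2}}}{2}$ ($m{\left(U \right)} = - \frac{7}{2} + \frac{\sqrt{U + \left(\left(U^{2} + U U\right) + 12\right)}}{2} = - \frac{7}{2} + \frac{\sqrt{U + \left(\left(U^{2} + U^{2}\right) + 12\right)}}{2} = - \frac{7}{2} + \frac{\sqrt{U + \left(2 U^{2} + 12\right)}}{2} = - \frac{7}{2} + \frac{\sqrt{U + \left(12 + 2 U^{2}\right)}}{2} = - \frac{7}{2} + \frac{\sqrt{12 + U + 2 U^{2}}}{2}$)
$a = - \frac{\sqrt{177}}{7}$ ($a = - \frac{\sqrt{178 - 1}}{7} = - \frac{\sqrt{177}}{7} \approx -1.9006$)
$\left(a + m{\left(-15 \right)}\right)^{2} = \left(- \frac{\sqrt{177}}{7} - \left(\frac{7}{2} - \frac{\sqrt{12 - 15 + 2 \left(-15\right)^{2}}}{2}\right)\right)^{2} = \left(- \frac{\sqrt{177}}{7} - \left(\frac{7}{2} - \frac{\sqrt{12 - 15 + 2 \cdot 225}}{2}\right)\right)^{2} = \left(- \frac{\sqrt{177}}{7} - \left(\frac{7}{2} - \frac{\sqrt{12 - 15 + 450}}{2}\right)\right)^{2} = \left(- \frac{\sqrt{177}}{7} - \left(\frac{7}{2} - \frac{\sqrt{447}}{2}\right)\right)^{2} = \left(- \frac{7}{2} + \frac{\sqrt{447}}{2} - \frac{\sqrt{177}}{7}\right)^{2}$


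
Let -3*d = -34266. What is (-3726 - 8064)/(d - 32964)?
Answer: 5895/10771 ≈ 0.54730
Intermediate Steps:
d = 11422 (d = -⅓*(-34266) = 11422)
(-3726 - 8064)/(d - 32964) = (-3726 - 8064)/(11422 - 32964) = -11790/(-21542) = -11790*(-1/21542) = 5895/10771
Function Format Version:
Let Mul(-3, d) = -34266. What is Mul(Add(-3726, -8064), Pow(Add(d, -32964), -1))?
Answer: Rational(5895, 10771) ≈ 0.54730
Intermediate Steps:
d = 11422 (d = Mul(Rational(-1, 3), -34266) = 11422)
Mul(Add(-3726, -8064), Pow(Add(d, -32964), -1)) = Mul(Add(-3726, -8064), Pow(Add(11422, -32964), -1)) = Mul(-11790, Pow(-21542, -1)) = Mul(-11790, Rational(-1, 21542)) = Rational(5895, 10771)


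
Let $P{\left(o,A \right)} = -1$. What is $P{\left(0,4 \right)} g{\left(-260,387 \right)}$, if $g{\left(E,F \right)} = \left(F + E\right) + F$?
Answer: $-514$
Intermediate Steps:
$g{\left(E,F \right)} = E + 2 F$ ($g{\left(E,F \right)} = \left(E + F\right) + F = E + 2 F$)
$P{\left(0,4 \right)} g{\left(-260,387 \right)} = - (-260 + 2 \cdot 387) = - (-260 + 774) = \left(-1\right) 514 = -514$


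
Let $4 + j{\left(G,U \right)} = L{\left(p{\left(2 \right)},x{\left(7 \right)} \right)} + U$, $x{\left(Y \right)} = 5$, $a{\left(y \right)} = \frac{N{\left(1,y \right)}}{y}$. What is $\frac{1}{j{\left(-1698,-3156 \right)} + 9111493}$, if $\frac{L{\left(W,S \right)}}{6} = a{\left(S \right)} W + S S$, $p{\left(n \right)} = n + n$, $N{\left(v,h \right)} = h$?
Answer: $\frac{1}{9108507} \approx 1.0979 \cdot 10^{-7}$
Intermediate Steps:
$p{\left(n \right)} = 2 n$
$a{\left(y \right)} = 1$ ($a{\left(y \right)} = \frac{y}{y} = 1$)
$L{\left(W,S \right)} = 6 W + 6 S^{2}$ ($L{\left(W,S \right)} = 6 \left(1 W + S S\right) = 6 \left(W + S^{2}\right) = 6 W + 6 S^{2}$)
$j{\left(G,U \right)} = 170 + U$ ($j{\left(G,U \right)} = -4 + \left(\left(6 \cdot 2 \cdot 2 + 6 \cdot 5^{2}\right) + U\right) = -4 + \left(\left(6 \cdot 4 + 6 \cdot 25\right) + U\right) = -4 + \left(\left(24 + 150\right) + U\right) = -4 + \left(174 + U\right) = 170 + U$)
$\frac{1}{j{\left(-1698,-3156 \right)} + 9111493} = \frac{1}{\left(170 - 3156\right) + 9111493} = \frac{1}{-2986 + 9111493} = \frac{1}{9108507}$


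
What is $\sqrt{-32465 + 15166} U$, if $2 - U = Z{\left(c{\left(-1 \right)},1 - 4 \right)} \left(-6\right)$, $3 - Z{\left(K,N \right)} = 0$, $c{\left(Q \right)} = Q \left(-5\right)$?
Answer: $20 i \sqrt{17299} \approx 2630.5 i$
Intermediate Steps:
$c{\left(Q \right)} = - 5 Q$
$Z{\left(K,N \right)} = 3$ ($Z{\left(K,N \right)} = 3 - 0 = 3 + 0 = 3$)
$U = 20$ ($U = 2 - 3 \left(-6\right) = 2 - -18 = 2 + 18 = 20$)
$\sqrt{-32465 + 15166} U = \sqrt{-32465 + 15166} \cdot 20 = \sqrt{-17299} \cdot 20 = i \sqrt{17299} \cdot 20 = 20 i \sqrt{17299}$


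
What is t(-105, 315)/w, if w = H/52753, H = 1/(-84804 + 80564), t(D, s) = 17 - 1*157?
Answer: 31314180800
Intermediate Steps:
t(D, s) = -140 (t(D, s) = 17 - 157 = -140)
H = -1/4240 (H = 1/(-4240) = -1/4240 ≈ -0.00023585)
w = -1/223672720 (w = -1/4240/52753 = -1/4240*1/52753 = -1/223672720 ≈ -4.4708e-9)
t(-105, 315)/w = -140/(-1/223672720) = -140*(-223672720) = 31314180800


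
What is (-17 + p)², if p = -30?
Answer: 2209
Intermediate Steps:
(-17 + p)² = (-17 - 30)² = (-47)² = 2209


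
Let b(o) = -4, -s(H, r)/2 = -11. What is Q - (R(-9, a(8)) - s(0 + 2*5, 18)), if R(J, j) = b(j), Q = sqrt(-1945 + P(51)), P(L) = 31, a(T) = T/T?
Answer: 26 + I*sqrt(1914) ≈ 26.0 + 43.749*I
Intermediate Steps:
s(H, r) = 22 (s(H, r) = -2*(-11) = 22)
a(T) = 1
Q = I*sqrt(1914) (Q = sqrt(-1945 + 31) = sqrt(-1914) = I*sqrt(1914) ≈ 43.749*I)
R(J, j) = -4
Q - (R(-9, a(8)) - s(0 + 2*5, 18)) = I*sqrt(1914) - (-4 - 1*22) = I*sqrt(1914) - (-4 - 22) = I*sqrt(1914) - 1*(-26) = I*sqrt(1914) + 26 = 26 + I*sqrt(1914)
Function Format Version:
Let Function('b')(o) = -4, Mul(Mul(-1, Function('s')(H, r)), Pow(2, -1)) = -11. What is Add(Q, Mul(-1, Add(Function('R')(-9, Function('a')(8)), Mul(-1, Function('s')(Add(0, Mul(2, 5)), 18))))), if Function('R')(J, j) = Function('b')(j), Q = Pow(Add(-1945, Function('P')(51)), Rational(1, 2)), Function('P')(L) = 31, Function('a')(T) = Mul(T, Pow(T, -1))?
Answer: Add(26, Mul(I, Pow(1914, Rational(1, 2)))) ≈ Add(26.000, Mul(43.749, I))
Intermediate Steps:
Function('s')(H, r) = 22 (Function('s')(H, r) = Mul(-2, -11) = 22)
Function('a')(T) = 1
Q = Mul(I, Pow(1914, Rational(1, 2))) (Q = Pow(Add(-1945, 31), Rational(1, 2)) = Pow(-1914, Rational(1, 2)) = Mul(I, Pow(1914, Rational(1, 2))) ≈ Mul(43.749, I))
Function('R')(J, j) = -4
Add(Q, Mul(-1, Add(Function('R')(-9, Function('a')(8)), Mul(-1, Function('s')(Add(0, Mul(2, 5)), 18))))) = Add(Mul(I, Pow(1914, Rational(1, 2))), Mul(-1, Add(-4, Mul(-1, 22)))) = Add(Mul(I, Pow(1914, Rational(1, 2))), Mul(-1, Add(-4, -22))) = Add(Mul(I, Pow(1914, Rational(1, 2))), Mul(-1, -26)) = Add(Mul(I, Pow(1914, Rational(1, 2))), 26) = Add(26, Mul(I, Pow(1914, Rational(1, 2))))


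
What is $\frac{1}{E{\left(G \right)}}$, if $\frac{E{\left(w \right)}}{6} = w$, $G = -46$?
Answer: $- \frac{1}{276} \approx -0.0036232$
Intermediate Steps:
$E{\left(w \right)} = 6 w$
$\frac{1}{E{\left(G \right)}} = \frac{1}{6 \left(-46\right)} = \frac{1}{-276} = - \frac{1}{276}$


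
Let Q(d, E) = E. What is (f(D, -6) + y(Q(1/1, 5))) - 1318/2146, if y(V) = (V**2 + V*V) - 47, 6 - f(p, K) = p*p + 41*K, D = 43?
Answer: -1711021/1073 ≈ -1594.6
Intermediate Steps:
f(p, K) = 6 - p**2 - 41*K (f(p, K) = 6 - (p*p + 41*K) = 6 - (p**2 + 41*K) = 6 + (-p**2 - 41*K) = 6 - p**2 - 41*K)
y(V) = -47 + 2*V**2 (y(V) = (V**2 + V**2) - 47 = 2*V**2 - 47 = -47 + 2*V**2)
(f(D, -6) + y(Q(1/1, 5))) - 1318/2146 = ((6 - 1*43**2 - 41*(-6)) + (-47 + 2*5**2)) - 1318/2146 = ((6 - 1*1849 + 246) + (-47 + 2*25)) - 1318*1/2146 = ((6 - 1849 + 246) + (-47 + 50)) - 659/1073 = (-1597 + 3) - 659/1073 = -1594 - 659/1073 = -1711021/1073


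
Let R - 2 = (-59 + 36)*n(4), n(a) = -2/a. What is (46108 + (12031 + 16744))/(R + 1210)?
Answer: 149766/2447 ≈ 61.204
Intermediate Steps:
R = 27/2 (R = 2 + (-59 + 36)*(-2/4) = 2 - (-46)/4 = 2 - 23*(-½) = 2 + 23/2 = 27/2 ≈ 13.500)
(46108 + (12031 + 16744))/(R + 1210) = (46108 + (12031 + 16744))/(27/2 + 1210) = (46108 + 28775)/(2447/2) = 74883*(2/2447) = 149766/2447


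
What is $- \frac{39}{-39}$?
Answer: $1$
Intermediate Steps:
$- \frac{39}{-39} = \left(-39\right) \left(- \frac{1}{39}\right) = 1$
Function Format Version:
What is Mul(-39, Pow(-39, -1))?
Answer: 1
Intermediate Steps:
Mul(-39, Pow(-39, -1)) = Mul(-39, Rational(-1, 39)) = 1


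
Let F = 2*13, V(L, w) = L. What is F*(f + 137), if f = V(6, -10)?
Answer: 3718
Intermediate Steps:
f = 6
F = 26
F*(f + 137) = 26*(6 + 137) = 26*143 = 3718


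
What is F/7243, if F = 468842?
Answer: 468842/7243 ≈ 64.730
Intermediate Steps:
F/7243 = 468842/7243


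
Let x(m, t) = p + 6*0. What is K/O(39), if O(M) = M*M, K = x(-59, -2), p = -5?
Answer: -5/1521 ≈ -0.0032873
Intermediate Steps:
x(m, t) = -5 (x(m, t) = -5 + 6*0 = -5 + 0 = -5)
K = -5
O(M) = M²
K/O(39) = -5/(39²) = -5/1521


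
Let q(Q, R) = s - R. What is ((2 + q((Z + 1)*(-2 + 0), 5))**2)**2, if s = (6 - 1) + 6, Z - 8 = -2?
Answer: 4096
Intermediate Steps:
Z = 6 (Z = 8 - 2 = 6)
s = 11 (s = 5 + 6 = 11)
q(Q, R) = 11 - R
((2 + q((Z + 1)*(-2 + 0), 5))**2)**2 = ((2 + (11 - 1*5))**2)**2 = ((2 + (11 - 5))**2)**2 = ((2 + 6)**2)**2 = (8**2)**2 = 64**2 = 4096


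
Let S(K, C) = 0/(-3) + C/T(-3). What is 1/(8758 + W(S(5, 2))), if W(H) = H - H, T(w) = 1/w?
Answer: 1/8758 ≈ 0.00011418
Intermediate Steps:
S(K, C) = -3*C (S(K, C) = 0/(-3) + C/(1/(-3)) = 0*(-1/3) + C/(-1/3) = 0 + C*(-3) = 0 - 3*C = -3*C)
W(H) = 0
1/(8758 + W(S(5, 2))) = 1/(8758 + 0) = 1/8758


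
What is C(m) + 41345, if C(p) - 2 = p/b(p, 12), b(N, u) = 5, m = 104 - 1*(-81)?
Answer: 41384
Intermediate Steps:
m = 185 (m = 104 + 81 = 185)
C(p) = 2 + p/5
C(m) + 41345 = (2 + (⅕)*185) + 41345 = (2 + 37) + 41345 = 39 + 41345 = 41384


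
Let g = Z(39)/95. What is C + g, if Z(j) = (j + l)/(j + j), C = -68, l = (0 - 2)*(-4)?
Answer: -503833/7410 ≈ -67.994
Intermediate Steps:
l = 8 (l = -2*(-4) = 8)
Z(j) = (8 + j)/(2*j) (Z(j) = (j + 8)/(j + j) = (8 + j)/((2*j)) = (8 + j)*(1/(2*j)) = (8 + j)/(2*j))
g = 47/7410 (g = ((½)*(8 + 39)/39)/95 = ((½)*(1/39)*47)*(1/95) = (47/78)*(1/95) = 47/7410 ≈ 0.0063428)
C + g = -68 + 47/7410 = -503833/7410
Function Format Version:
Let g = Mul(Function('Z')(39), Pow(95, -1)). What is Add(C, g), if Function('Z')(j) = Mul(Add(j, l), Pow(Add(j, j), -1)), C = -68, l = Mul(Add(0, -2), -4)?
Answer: Rational(-503833, 7410) ≈ -67.994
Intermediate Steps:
l = 8 (l = Mul(-2, -4) = 8)
Function('Z')(j) = Mul(Rational(1, 2), Pow(j, -1), Add(8, j)) (Function('Z')(j) = Mul(Add(j, 8), Pow(Add(j, j), -1)) = Mul(Add(8, j), Pow(Mul(2, j), -1)) = Mul(Add(8, j), Mul(Rational(1, 2), Pow(j, -1))) = Mul(Rational(1, 2), Pow(j, -1), Add(8, j)))
g = Rational(47, 7410) (g = Mul(Mul(Rational(1, 2), Pow(39, -1), Add(8, 39)), Pow(95, -1)) = Mul(Mul(Rational(1, 2), Rational(1, 39), 47), Rational(1, 95)) = Mul(Rational(47, 78), Rational(1, 95)) = Rational(47, 7410) ≈ 0.0063428)
Add(C, g) = Add(-68, Rational(47, 7410)) = Rational(-503833, 7410)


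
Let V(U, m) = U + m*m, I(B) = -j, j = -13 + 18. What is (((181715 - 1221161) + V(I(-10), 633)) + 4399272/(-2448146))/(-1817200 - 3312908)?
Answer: 390946758631/3139813344942 ≈ 0.12451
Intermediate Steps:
j = 5
I(B) = -5 (I(B) = -1*5 = -5)
V(U, m) = U + m**2
(((181715 - 1221161) + V(I(-10), 633)) + 4399272/(-2448146))/(-1817200 - 3312908) = (((181715 - 1221161) + (-5 + 633**2)) + 4399272/(-2448146))/(-1817200 - 3312908) = ((-1039446 + (-5 + 400689)) + 4399272*(-1/2448146))/(-5130108) = ((-1039446 + 400684) - 2199636/1224073)*(-1/5130108) = (-638762 - 2199636/1224073)*(-1/5130108) = -781893517262/1224073*(-1/5130108) = 390946758631/3139813344942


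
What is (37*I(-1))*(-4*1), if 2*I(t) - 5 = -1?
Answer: -296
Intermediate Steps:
I(t) = 2 (I(t) = 5/2 + (1/2)*(-1) = 5/2 - 1/2 = 2)
(37*I(-1))*(-4*1) = (37*2)*(-4*1) = 74*(-4) = -296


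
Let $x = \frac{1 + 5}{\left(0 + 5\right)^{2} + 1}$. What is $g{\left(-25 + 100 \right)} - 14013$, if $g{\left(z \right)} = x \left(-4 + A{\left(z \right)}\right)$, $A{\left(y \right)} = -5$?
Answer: $- \frac{182196}{13} \approx -14015.0$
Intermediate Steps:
$x = \frac{3}{13}$ ($x = \frac{6}{5^{2} + 1} = \frac{6}{25 + 1} = \frac{6}{26} = 6 \cdot \frac{1}{26} = \frac{3}{13} \approx 0.23077$)
$g{\left(z \right)} = - \frac{27}{13}$ ($g{\left(z \right)} = \frac{3 \left(-4 - 5\right)}{13} = \frac{3}{13} \left(-9\right) = - \frac{27}{13}$)
$g{\left(-25 + 100 \right)} - 14013 = - \frac{27}{13} - 14013 = - \frac{182196}{13}$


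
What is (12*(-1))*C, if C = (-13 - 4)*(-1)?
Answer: -204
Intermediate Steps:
C = 17 (C = -17*(-1) = 17)
(12*(-1))*C = (12*(-1))*17 = -12*17 = -204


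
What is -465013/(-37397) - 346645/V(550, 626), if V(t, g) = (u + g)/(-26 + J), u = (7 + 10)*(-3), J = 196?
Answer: -88140989543/860131 ≈ -1.0247e+5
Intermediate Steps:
u = -51 (u = 17*(-3) = -51)
V(t, g) = -3/10 + g/170 (V(t, g) = (-51 + g)/(-26 + 196) = (-51 + g)/170 = (-51 + g)*(1/170) = -3/10 + g/170)
-465013/(-37397) - 346645/V(550, 626) = -465013/(-37397) - 346645/(-3/10 + (1/170)*626) = -465013*(-1/37397) - 346645/(-3/10 + 313/85) = 465013/37397 - 346645/115/34 = 465013/37397 - 346645*34/115 = 465013/37397 - 2357186/23 = -88140989543/860131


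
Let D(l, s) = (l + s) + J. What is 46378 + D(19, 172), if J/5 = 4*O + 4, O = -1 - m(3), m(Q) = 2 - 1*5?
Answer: 46629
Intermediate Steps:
m(Q) = -3 (m(Q) = 2 - 5 = -3)
O = 2 (O = -1 - 1*(-3) = -1 + 3 = 2)
J = 60 (J = 5*(4*2 + 4) = 5*(8 + 4) = 5*12 = 60)
D(l, s) = 60 + l + s (D(l, s) = (l + s) + 60 = 60 + l + s)
46378 + D(19, 172) = 46378 + (60 + 19 + 172) = 46378 + 251 = 46629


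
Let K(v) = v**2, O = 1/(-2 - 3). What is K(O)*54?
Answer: 54/25 ≈ 2.1600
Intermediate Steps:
O = -1/5 (O = 1/(-5) = -1/5 ≈ -0.20000)
K(O)*54 = (-1/5)**2*54 = (1/25)*54 = 54/25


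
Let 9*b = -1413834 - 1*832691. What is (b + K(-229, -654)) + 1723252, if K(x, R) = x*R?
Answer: 14610637/9 ≈ 1.6234e+6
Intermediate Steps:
K(x, R) = R*x
b = -2246525/9 (b = (-1413834 - 1*832691)/9 = (-1413834 - 832691)/9 = (1/9)*(-2246525) = -2246525/9 ≈ -2.4961e+5)
(b + K(-229, -654)) + 1723252 = (-2246525/9 - 654*(-229)) + 1723252 = (-2246525/9 + 149766) + 1723252 = -898631/9 + 1723252 = 14610637/9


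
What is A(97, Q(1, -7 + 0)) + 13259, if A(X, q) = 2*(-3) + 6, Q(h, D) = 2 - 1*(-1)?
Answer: 13259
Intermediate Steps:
Q(h, D) = 3 (Q(h, D) = 2 + 1 = 3)
A(X, q) = 0 (A(X, q) = -6 + 6 = 0)
A(97, Q(1, -7 + 0)) + 13259 = 0 + 13259 = 13259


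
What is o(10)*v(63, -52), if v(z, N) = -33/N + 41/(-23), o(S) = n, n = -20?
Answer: 6865/299 ≈ 22.960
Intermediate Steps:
o(S) = -20
v(z, N) = -41/23 - 33/N (v(z, N) = -33/N + 41*(-1/23) = -33/N - 41/23 = -41/23 - 33/N)
o(10)*v(63, -52) = -20*(-41/23 - 33/(-52)) = -20*(-41/23 - 33*(-1/52)) = -20*(-41/23 + 33/52) = -20*(-1373/1196) = 6865/299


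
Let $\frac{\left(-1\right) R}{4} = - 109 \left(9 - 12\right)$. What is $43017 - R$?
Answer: $44325$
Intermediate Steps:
$R = -1308$ ($R = - 4 \left(- 109 \left(9 - 12\right)\right) = - 4 \left(\left(-109\right) \left(-3\right)\right) = \left(-4\right) 327 = -1308$)
$43017 - R = 43017 - -1308 = 43017 + 1308 = 44325$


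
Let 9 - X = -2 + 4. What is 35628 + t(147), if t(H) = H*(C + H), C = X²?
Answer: 64440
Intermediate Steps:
X = 7 (X = 9 - (-2 + 4) = 9 - 1*2 = 9 - 2 = 7)
C = 49 (C = 7² = 49)
t(H) = H*(49 + H)
35628 + t(147) = 35628 + 147*(49 + 147) = 35628 + 147*196 = 35628 + 28812 = 64440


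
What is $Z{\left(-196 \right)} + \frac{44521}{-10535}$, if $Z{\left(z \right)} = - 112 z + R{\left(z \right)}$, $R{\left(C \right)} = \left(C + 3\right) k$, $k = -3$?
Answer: $\frac{237319564}{10535} \approx 22527.0$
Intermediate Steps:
$R{\left(C \right)} = -9 - 3 C$ ($R{\left(C \right)} = \left(C + 3\right) \left(-3\right) = \left(3 + C\right) \left(-3\right) = -9 - 3 C$)
$Z{\left(z \right)} = -9 - 115 z$ ($Z{\left(z \right)} = - 112 z - \left(9 + 3 z\right) = -9 - 115 z$)
$Z{\left(-196 \right)} + \frac{44521}{-10535} = \left(-9 - -22540\right) + \frac{44521}{-10535} = \left(-9 + 22540\right) + 44521 \left(- \frac{1}{10535}\right) = 22531 - \frac{44521}{10535} = \frac{237319564}{10535}$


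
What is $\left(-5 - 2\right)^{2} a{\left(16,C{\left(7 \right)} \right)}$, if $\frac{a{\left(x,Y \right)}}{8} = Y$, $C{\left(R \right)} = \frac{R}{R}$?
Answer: $392$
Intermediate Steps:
$C{\left(R \right)} = 1$
$a{\left(x,Y \right)} = 8 Y$
$\left(-5 - 2\right)^{2} a{\left(16,C{\left(7 \right)} \right)} = \left(-5 - 2\right)^{2} \cdot 8 \cdot 1 = \left(-7\right)^{2} \cdot 8 = 49 \cdot 8 = 392$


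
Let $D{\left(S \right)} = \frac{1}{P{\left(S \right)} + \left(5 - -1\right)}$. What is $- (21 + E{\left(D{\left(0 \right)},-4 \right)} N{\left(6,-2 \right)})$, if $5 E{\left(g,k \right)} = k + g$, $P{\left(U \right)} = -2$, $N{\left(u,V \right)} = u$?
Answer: $- \frac{33}{2} \approx -16.5$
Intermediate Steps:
$D{\left(S \right)} = \frac{1}{4}$ ($D{\left(S \right)} = \frac{1}{-2 + \left(5 - -1\right)} = \frac{1}{-2 + \left(5 + 1\right)} = \frac{1}{-2 + 6} = \frac{1}{4}$)
$E{\left(g,k \right)} = \frac{g}{5} + \frac{k}{5}$ ($E{\left(g,k \right)} = \frac{k + g}{5} = \frac{g + k}{5} = \frac{g}{5} + \frac{k}{5}$)
$- (21 + E{\left(D{\left(0 \right)},-4 \right)} N{\left(6,-2 \right)}) = - (21 + \left(\frac{1}{5} \cdot \frac{1}{4} + \frac{1}{5} \left(-4\right)\right) 6) = - (21 + \left(\frac{1}{20} - \frac{4}{5}\right) 6) = - (21 - \frac{9}{2}) = \left(-1\right) \frac{33}{2} = - \frac{33}{2}$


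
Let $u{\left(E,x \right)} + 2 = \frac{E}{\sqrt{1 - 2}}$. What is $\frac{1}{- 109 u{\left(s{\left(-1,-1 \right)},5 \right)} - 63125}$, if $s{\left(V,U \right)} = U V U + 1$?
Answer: $- \frac{1}{62907} \approx -1.5896 \cdot 10^{-5}$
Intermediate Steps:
$s{\left(V,U \right)} = 1 + V U^{2}$ ($s{\left(V,U \right)} = V U^{2} + 1 = 1 + V U^{2}$)
$u{\left(E,x \right)} = -2 - i E$ ($u{\left(E,x \right)} = -2 + \frac{E}{\sqrt{1 - 2}} = -2 + \frac{E}{\sqrt{-1}} = -2 + \frac{E}{i} = -2 + E \left(- i\right) = -2 - i E$)
$\frac{1}{- 109 u{\left(s{\left(-1,-1 \right)},5 \right)} - 63125} = \frac{1}{- 109 \left(-2 - i \left(1 - \left(-1\right)^{2}\right)\right) - 63125} = \frac{1}{- 109 \left(-2 - i \left(1 - 1\right)\right) - 63125} = \frac{1}{- 109 \left(-2 - i 0\right) - 63125} = \frac{1}{- 109 \left(-2 + 0\right) - 63125} = \frac{1}{\left(-109\right) \left(-2\right) - 63125} = \frac{1}{218 - 63125} = \frac{1}{-62907} = - \frac{1}{62907}$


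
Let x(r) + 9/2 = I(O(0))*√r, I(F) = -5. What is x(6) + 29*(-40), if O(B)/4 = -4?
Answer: -2329/2 - 5*√6 ≈ -1176.7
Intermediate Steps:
O(B) = -16 (O(B) = 4*(-4) = -16)
x(r) = -9/2 - 5*√r
x(6) + 29*(-40) = (-9/2 - 5*√6) + 29*(-40) = (-9/2 - 5*√6) - 1160 = -2329/2 - 5*√6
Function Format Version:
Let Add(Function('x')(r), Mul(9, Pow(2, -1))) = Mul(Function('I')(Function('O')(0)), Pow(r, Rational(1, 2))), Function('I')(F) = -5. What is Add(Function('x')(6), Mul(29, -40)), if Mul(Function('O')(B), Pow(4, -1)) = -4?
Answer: Add(Rational(-2329, 2), Mul(-5, Pow(6, Rational(1, 2)))) ≈ -1176.7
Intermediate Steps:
Function('O')(B) = -16 (Function('O')(B) = Mul(4, -4) = -16)
Function('x')(r) = Add(Rational(-9, 2), Mul(-5, Pow(r, Rational(1, 2))))
Add(Function('x')(6), Mul(29, -40)) = Add(Add(Rational(-9, 2), Mul(-5, Pow(6, Rational(1, 2)))), Mul(29, -40)) = Add(Add(Rational(-9, 2), Mul(-5, Pow(6, Rational(1, 2)))), -1160) = Add(Rational(-2329, 2), Mul(-5, Pow(6, Rational(1, 2))))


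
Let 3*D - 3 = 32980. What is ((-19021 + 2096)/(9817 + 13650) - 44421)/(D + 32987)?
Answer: -781833399/774082462 ≈ -1.0100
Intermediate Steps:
D = 32983/3 (D = 1 + (1/3)*32980 = 1 + 32980/3 = 32983/3 ≈ 10994.)
((-19021 + 2096)/(9817 + 13650) - 44421)/(D + 32987) = ((-19021 + 2096)/(9817 + 13650) - 44421)/(32983/3 + 32987) = (-16925/23467 - 44421)/(131944/3) = (-16925*1/23467 - 44421)*(3/131944) = (-16925/23467 - 44421)*(3/131944) = -1042444532/23467*3/131944 = -781833399/774082462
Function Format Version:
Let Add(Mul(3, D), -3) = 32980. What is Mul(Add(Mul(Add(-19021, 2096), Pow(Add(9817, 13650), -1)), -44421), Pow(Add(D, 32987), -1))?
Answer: Rational(-781833399, 774082462) ≈ -1.0100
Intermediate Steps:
D = Rational(32983, 3) (D = Add(1, Mul(Rational(1, 3), 32980)) = Add(1, Rational(32980, 3)) = Rational(32983, 3) ≈ 10994.)
Mul(Add(Mul(Add(-19021, 2096), Pow(Add(9817, 13650), -1)), -44421), Pow(Add(D, 32987), -1)) = Mul(Add(Mul(Add(-19021, 2096), Pow(Add(9817, 13650), -1)), -44421), Pow(Add(Rational(32983, 3), 32987), -1)) = Mul(Add(Mul(-16925, Pow(23467, -1)), -44421), Pow(Rational(131944, 3), -1)) = Mul(Add(Mul(-16925, Rational(1, 23467)), -44421), Rational(3, 131944)) = Mul(Add(Rational(-16925, 23467), -44421), Rational(3, 131944)) = Mul(Rational(-1042444532, 23467), Rational(3, 131944)) = Rational(-781833399, 774082462)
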